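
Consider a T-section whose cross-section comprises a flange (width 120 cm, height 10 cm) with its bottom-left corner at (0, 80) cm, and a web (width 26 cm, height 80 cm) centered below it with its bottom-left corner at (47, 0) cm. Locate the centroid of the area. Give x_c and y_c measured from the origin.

web: A = 26 × 80 = 2080.00, centroid at (60.00, 40.00).
flange: A = 120 × 10 = 1200.00, centroid at (60.00, 85.00).
ΣA = 3280.00 cm²
ΣAx_c = (2080.00)(60.00) + (1200.00)(60.00) = 196800.00 cm³
ΣAy_c = (2080.00)(40.00) + (1200.00)(85.00) = 185200.00 cm³
x_c = 196800.00 / 3280.00 = 60.00 cm
y_c = 185200.00 / 3280.00 = 56.46 cm

x_c = 60.00 cm, y_c = 56.46 cm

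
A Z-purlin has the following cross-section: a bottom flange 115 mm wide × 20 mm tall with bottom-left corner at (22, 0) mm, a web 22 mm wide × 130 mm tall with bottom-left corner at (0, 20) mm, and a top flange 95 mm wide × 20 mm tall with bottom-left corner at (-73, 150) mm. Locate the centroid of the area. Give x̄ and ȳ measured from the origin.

Part | A | x̄ᵢ | ȳᵢ | A·x̄ᵢ | A·ȳᵢ
bottom flange | 2300.00 | 79.50 | 10.00 | 182850.00 | 23000.00
web | 2860.00 | 11.00 | 85.00 | 31460.00 | 243100.00
top flange | 1900.00 | -25.50 | 160.00 | -48450.00 | 304000.00
Σ | 7060.00 |  |  | 165860.00 | 570100.00
x̄ = 165860.00 / 7060.00 = 23.49 mm
ȳ = 570100.00 / 7060.00 = 80.75 mm

x̄ = 23.49 mm, ȳ = 80.75 mm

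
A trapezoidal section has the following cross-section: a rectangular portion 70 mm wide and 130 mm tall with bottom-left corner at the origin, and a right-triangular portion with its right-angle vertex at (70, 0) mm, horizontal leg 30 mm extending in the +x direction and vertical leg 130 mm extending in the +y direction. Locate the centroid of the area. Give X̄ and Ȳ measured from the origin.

X̄ = 42.94 mm, Ȳ = 61.18 mm

rectangular portion: A = 70 × 130 = 9100.00, centroid at (35.00, 65.00).
triangular portion: A = ½·30·130 = 1950.00, centroid at (80.00, 43.33).
ΣA = 11050.00 mm²
ΣAX̄ = (9100.00)(35.00) + (1950.00)(80.00) = 474500.00 mm³
ΣAȲ = (9100.00)(65.00) + (1950.00)(43.33) = 676000.00 mm³
X̄ = 474500.00 / 11050.00 = 42.94 mm
Ȳ = 676000.00 / 11050.00 = 61.18 mm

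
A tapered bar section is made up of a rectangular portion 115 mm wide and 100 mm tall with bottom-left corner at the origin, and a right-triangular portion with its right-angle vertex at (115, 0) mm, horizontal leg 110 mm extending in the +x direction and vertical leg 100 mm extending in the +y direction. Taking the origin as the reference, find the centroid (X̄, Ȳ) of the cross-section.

X̄ = 87.97 mm, Ȳ = 44.61 mm

rectangular portion: A = 115 × 100 = 11500.00, centroid at (57.50, 50.00).
triangular portion: A = ½·110·100 = 5500.00, centroid at (151.67, 33.33).
ΣA = 17000.00 mm²
ΣAX̄ = (11500.00)(57.50) + (5500.00)(151.67) = 1495416.67 mm³
ΣAȲ = (11500.00)(50.00) + (5500.00)(33.33) = 758333.33 mm³
X̄ = 1495416.67 / 17000.00 = 87.97 mm
Ȳ = 758333.33 / 17000.00 = 44.61 mm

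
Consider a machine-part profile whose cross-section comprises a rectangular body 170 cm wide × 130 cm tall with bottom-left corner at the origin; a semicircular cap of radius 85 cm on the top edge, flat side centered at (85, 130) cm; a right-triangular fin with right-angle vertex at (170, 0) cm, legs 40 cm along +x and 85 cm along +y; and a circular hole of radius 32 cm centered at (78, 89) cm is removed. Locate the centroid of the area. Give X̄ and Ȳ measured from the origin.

X̄ = 90.94 cm, Ȳ = 96.55 cm

rectangular body: A = 170 × 130 = 22100.00, centroid at (85.00, 65.00).
semicircular top: A = ½π·85² = 11349.00, centroid at (85.00, 166.08).
triangular fin: A = ½·40·85 = 1700.00, centroid at (183.33, 28.33).
hole: A = −π·32² = -3216.99, centroid at (78.00, 89.00).
ΣA = 31932.01 cm²
ΣAX̄ = (22100.00)(85.00) + (11349.00)(85.00) + (1700.00)(183.33) + (-3216.99)(78.00) = 2903906.67 cm³
ΣAȲ = (22100.00)(65.00) + (11349.00)(166.08) + (1700.00)(28.33) + (-3216.99)(89.00) = 3083141.60 cm³
X̄ = 2903906.67 / 31932.01 = 90.94 cm
Ȳ = 3083141.60 / 31932.01 = 96.55 cm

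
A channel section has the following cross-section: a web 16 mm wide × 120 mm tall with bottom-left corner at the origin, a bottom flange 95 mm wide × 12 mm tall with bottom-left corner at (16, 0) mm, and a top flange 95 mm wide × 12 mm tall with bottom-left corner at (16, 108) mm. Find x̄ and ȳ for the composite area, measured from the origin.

x̄ = 38.13 mm, ȳ = 60.00 mm

web: A = 16 × 120 = 1920.00, centroid at (8.00, 60.00).
bottom flange: A = 95 × 12 = 1140.00, centroid at (63.50, 6.00).
top flange: A = 95 × 12 = 1140.00, centroid at (63.50, 114.00).
ΣA = 4200.00 mm²
ΣAx̄ = (1920.00)(8.00) + (1140.00)(63.50) + (1140.00)(63.50) = 160140.00 mm³
ΣAȳ = (1920.00)(60.00) + (1140.00)(6.00) + (1140.00)(114.00) = 252000.00 mm³
x̄ = 160140.00 / 4200.00 = 38.13 mm
ȳ = 252000.00 / 4200.00 = 60.00 mm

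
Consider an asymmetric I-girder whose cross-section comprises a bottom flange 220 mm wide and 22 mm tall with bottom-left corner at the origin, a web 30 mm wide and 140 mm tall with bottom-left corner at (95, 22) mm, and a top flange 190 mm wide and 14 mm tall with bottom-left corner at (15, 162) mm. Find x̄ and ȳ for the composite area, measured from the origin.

x̄ = 110.00 mm, ȳ = 76.00 mm

bottom flange: A = 220 × 22 = 4840.00, centroid at (110.00, 11.00).
web: A = 30 × 140 = 4200.00, centroid at (110.00, 92.00).
top flange: A = 190 × 14 = 2660.00, centroid at (110.00, 169.00).
ΣA = 11700.00 mm²
ΣAx̄ = (4840.00)(110.00) + (4200.00)(110.00) + (2660.00)(110.00) = 1287000.00 mm³
ΣAȳ = (4840.00)(11.00) + (4200.00)(92.00) + (2660.00)(169.00) = 889180.00 mm³
x̄ = 1287000.00 / 11700.00 = 110.00 mm
ȳ = 889180.00 / 11700.00 = 76.00 mm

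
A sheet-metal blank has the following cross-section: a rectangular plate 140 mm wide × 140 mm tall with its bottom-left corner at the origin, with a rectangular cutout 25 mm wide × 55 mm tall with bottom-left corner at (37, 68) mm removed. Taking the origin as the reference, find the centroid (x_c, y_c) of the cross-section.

plate: A = 140 × 140 = 19600.00, centroid at (70.00, 70.00).
hole: A = −(25 × 55) = -1375.00, centroid at (49.50, 95.50).
ΣA = 18225.00 mm², ΣAx_c = 1303937.50 mm³, ΣAy_c = 1240687.50 mm³.
x_c = 1303937.50/18225.00 = 71.55 mm; y_c = 1240687.50/18225.00 = 68.08 mm.

x_c = 71.55 mm, y_c = 68.08 mm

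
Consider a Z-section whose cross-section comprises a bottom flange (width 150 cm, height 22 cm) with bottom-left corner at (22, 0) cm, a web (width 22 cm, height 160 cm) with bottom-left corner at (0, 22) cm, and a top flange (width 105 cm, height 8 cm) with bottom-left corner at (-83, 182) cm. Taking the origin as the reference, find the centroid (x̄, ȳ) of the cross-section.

x̄ = 43.50 cm, ȳ = 72.01 cm

bottom flange: A = 150 × 22 = 3300.00, centroid at (97.00, 11.00).
web: A = 22 × 160 = 3520.00, centroid at (11.00, 102.00).
top flange: A = 105 × 8 = 840.00, centroid at (-30.50, 186.00).
ΣA = 7660.00 cm², ΣAx̄ = 333200.00 cm³, ΣAȳ = 551580.00 cm³.
x̄ = 333200.00/7660.00 = 43.50 cm; ȳ = 551580.00/7660.00 = 72.01 cm.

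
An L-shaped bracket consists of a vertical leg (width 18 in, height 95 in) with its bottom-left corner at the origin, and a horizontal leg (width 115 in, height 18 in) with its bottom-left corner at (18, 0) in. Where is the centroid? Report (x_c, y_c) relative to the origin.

x_c = 45.42 in, y_c = 26.42 in

vertical leg: A = 18 × 95 = 1710.00, centroid at (9.00, 47.50).
horizontal leg: A = 115 × 18 = 2070.00, centroid at (75.50, 9.00).
ΣA = 3780.00 in², ΣAx_c = 171675.00 in³, ΣAy_c = 99855.00 in³.
x_c = 171675.00/3780.00 = 45.42 in; y_c = 99855.00/3780.00 = 26.42 in.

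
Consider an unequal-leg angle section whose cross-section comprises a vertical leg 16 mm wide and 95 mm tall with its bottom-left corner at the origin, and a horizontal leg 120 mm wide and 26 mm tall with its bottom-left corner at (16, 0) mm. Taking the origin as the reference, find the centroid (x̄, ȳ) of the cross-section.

x̄ = 53.72 mm, ȳ = 24.30 mm

Part | A | x̄ᵢ | ȳᵢ | A·x̄ᵢ | A·ȳᵢ
vertical leg | 1520.00 | 8.00 | 47.50 | 12160.00 | 72200.00
horizontal leg | 3120.00 | 76.00 | 13.00 | 237120.00 | 40560.00
Σ | 4640.00 |  |  | 249280.00 | 112760.00
x̄ = 249280.00 / 4640.00 = 53.72 mm
ȳ = 112760.00 / 4640.00 = 24.30 mm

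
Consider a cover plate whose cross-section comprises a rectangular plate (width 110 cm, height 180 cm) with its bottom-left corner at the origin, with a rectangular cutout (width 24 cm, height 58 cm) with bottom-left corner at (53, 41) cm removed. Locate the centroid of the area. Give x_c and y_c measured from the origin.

x_c = 54.24 cm, y_c = 91.51 cm

plate: A = 110 × 180 = 19800.00, centroid at (55.00, 90.00).
hole: A = −(24 × 58) = -1392.00, centroid at (65.00, 70.00).
ΣA = 18408.00 cm², ΣAx_c = 998520.00 cm³, ΣAy_c = 1684560.00 cm³.
x_c = 998520.00/18408.00 = 54.24 cm; y_c = 1684560.00/18408.00 = 91.51 cm.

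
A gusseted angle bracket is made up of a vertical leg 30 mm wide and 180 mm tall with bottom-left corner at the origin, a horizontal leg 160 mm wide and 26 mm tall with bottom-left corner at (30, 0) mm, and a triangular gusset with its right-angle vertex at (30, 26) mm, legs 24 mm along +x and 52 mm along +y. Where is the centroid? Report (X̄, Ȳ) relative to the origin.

Part | A | x̄ᵢ | ȳᵢ | A·x̄ᵢ | A·ȳᵢ
vertical leg | 5400.00 | 15.00 | 90.00 | 81000.00 | 486000.00
horizontal leg | 4160.00 | 110.00 | 13.00 | 457600.00 | 54080.00
gusset | 624.00 | 38.00 | 43.33 | 23712.00 | 27040.00
Σ | 10184.00 |  |  | 562312.00 | 567120.00
X̄ = 562312.00 / 10184.00 = 55.22 mm
Ȳ = 567120.00 / 10184.00 = 55.69 mm

X̄ = 55.22 mm, Ȳ = 55.69 mm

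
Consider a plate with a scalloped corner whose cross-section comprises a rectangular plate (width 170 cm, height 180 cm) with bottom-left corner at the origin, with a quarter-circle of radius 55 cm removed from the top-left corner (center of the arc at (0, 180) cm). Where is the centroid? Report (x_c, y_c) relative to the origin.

plate: A = 170 × 180 = 30600.00, centroid at (85.00, 90.00).
removed quarter-circle: A = −¼π·55² = -2375.83, centroid at (23.34, 156.66).
ΣA = 28224.17 cm², ΣAx_c = 2545541.67 cm³, ΣAy_c = 2381809.03 cm³.
x_c = 2545541.67/28224.17 = 90.19 cm; y_c = 2381809.03/28224.17 = 84.39 cm.

x_c = 90.19 cm, y_c = 84.39 cm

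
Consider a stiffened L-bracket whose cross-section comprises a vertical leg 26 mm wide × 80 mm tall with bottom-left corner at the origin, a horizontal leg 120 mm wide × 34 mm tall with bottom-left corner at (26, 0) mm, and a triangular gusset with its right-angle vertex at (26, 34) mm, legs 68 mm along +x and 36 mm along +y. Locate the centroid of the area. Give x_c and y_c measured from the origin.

vertical leg: A = 26 × 80 = 2080.00, centroid at (13.00, 40.00).
horizontal leg: A = 120 × 34 = 4080.00, centroid at (86.00, 17.00).
gusset: A = ½·68·36 = 1224.00, centroid at (48.67, 46.00).
ΣA = 7384.00 mm², ΣAx_c = 437488.00 mm³, ΣAy_c = 208864.00 mm³.
x_c = 437488.00/7384.00 = 59.25 mm; y_c = 208864.00/7384.00 = 28.29 mm.

x_c = 59.25 mm, y_c = 28.29 mm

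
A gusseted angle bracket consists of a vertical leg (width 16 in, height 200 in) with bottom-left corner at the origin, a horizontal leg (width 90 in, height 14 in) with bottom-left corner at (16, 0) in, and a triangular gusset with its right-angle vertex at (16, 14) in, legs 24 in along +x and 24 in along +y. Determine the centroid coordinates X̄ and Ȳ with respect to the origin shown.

X̄ = 23.04 in, Ȳ = 70.59 in

vertical leg: A = 16 × 200 = 3200.00, centroid at (8.00, 100.00).
horizontal leg: A = 90 × 14 = 1260.00, centroid at (61.00, 7.00).
gusset: A = ½·24·24 = 288.00, centroid at (24.00, 22.00).
ΣA = 4748.00 in²
ΣAX̄ = (3200.00)(8.00) + (1260.00)(61.00) + (288.00)(24.00) = 109372.00 in³
ΣAȲ = (3200.00)(100.00) + (1260.00)(7.00) + (288.00)(22.00) = 335156.00 in³
X̄ = 109372.00 / 4748.00 = 23.04 in
Ȳ = 335156.00 / 4748.00 = 70.59 in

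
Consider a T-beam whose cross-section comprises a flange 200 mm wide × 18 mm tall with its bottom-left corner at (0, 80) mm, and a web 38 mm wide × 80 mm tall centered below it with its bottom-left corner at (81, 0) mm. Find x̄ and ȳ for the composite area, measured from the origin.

web: A = 38 × 80 = 3040.00, centroid at (100.00, 40.00).
flange: A = 200 × 18 = 3600.00, centroid at (100.00, 89.00).
ΣA = 6640.00 mm², ΣAx̄ = 664000.00 mm³, ΣAȳ = 442000.00 mm³.
x̄ = 664000.00/6640.00 = 100.00 mm; ȳ = 442000.00/6640.00 = 66.57 mm.

x̄ = 100.00 mm, ȳ = 66.57 mm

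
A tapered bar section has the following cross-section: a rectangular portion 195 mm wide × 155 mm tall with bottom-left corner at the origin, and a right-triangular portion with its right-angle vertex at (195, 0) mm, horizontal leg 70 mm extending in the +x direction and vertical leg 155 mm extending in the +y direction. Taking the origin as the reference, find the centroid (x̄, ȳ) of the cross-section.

x̄ = 115.89 mm, ȳ = 73.57 mm

rectangular portion: A = 195 × 155 = 30225.00, centroid at (97.50, 77.50).
triangular portion: A = ½·70·155 = 5425.00, centroid at (218.33, 51.67).
ΣA = 35650.00 mm², ΣAx̄ = 4131395.83 mm³, ΣAȳ = 2622729.17 mm³.
x̄ = 4131395.83/35650.00 = 115.89 mm; ȳ = 2622729.17/35650.00 = 73.57 mm.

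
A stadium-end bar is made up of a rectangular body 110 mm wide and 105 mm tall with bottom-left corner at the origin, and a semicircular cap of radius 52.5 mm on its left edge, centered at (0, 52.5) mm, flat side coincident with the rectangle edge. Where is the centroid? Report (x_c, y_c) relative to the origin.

Part | A | x̄ᵢ | ȳᵢ | A·x̄ᵢ | A·ȳᵢ
rectangular body | 11550.00 | 55.00 | 52.50 | 635250.00 | 606375.00
semicircular end | 4329.51 | -22.28 | 52.50 | -96468.75 | 227299.14
Σ | 15879.51 |  |  | 538781.25 | 833674.14
x_c = 538781.25 / 15879.51 = 33.93 mm
y_c = 833674.14 / 15879.51 = 52.50 mm

x_c = 33.93 mm, y_c = 52.50 mm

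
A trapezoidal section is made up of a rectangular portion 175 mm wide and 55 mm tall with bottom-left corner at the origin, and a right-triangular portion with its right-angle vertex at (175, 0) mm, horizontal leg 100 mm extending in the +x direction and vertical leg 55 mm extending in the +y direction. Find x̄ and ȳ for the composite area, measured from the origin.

x̄ = 114.35 mm, ȳ = 25.46 mm

rectangular portion: A = 175 × 55 = 9625.00, centroid at (87.50, 27.50).
triangular portion: A = ½·100·55 = 2750.00, centroid at (208.33, 18.33).
ΣA = 12375.00 mm², ΣAx̄ = 1415104.17 mm³, ΣAȳ = 315104.17 mm³.
x̄ = 1415104.17/12375.00 = 114.35 mm; ȳ = 315104.17/12375.00 = 25.46 mm.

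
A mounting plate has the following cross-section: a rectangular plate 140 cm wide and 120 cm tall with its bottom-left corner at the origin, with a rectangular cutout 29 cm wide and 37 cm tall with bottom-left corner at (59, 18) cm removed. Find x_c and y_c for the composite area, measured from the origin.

x_c = 69.76 cm, y_c = 61.60 cm

plate: A = 140 × 120 = 16800.00, centroid at (70.00, 60.00).
hole: A = −(29 × 37) = -1073.00, centroid at (73.50, 36.50).
ΣA = 15727.00 cm², ΣAx_c = 1097134.50 cm³, ΣAy_c = 968835.50 cm³.
x_c = 1097134.50/15727.00 = 69.76 cm; y_c = 968835.50/15727.00 = 61.60 cm.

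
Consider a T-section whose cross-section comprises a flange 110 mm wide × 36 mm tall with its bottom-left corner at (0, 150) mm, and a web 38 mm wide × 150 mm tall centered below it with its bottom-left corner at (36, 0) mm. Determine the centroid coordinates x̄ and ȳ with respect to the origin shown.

Part | A | x̄ᵢ | ȳᵢ | A·x̄ᵢ | A·ȳᵢ
web | 5700.00 | 55.00 | 75.00 | 313500.00 | 427500.00
flange | 3960.00 | 55.00 | 168.00 | 217800.00 | 665280.00
Σ | 9660.00 |  |  | 531300.00 | 1092780.00
x̄ = 531300.00 / 9660.00 = 55.00 mm
ȳ = 1092780.00 / 9660.00 = 113.12 mm

x̄ = 55.00 mm, ȳ = 113.12 mm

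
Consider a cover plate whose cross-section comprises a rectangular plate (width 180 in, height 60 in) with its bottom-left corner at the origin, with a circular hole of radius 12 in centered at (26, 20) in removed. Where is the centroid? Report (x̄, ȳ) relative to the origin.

x̄ = 92.80 in, ȳ = 30.44 in

Part | A | x̄ᵢ | ȳᵢ | A·x̄ᵢ | A·ȳᵢ
plate | 10800.00 | 90.00 | 30.00 | 972000.00 | 324000.00
hole | -452.39 | 26.00 | 20.00 | -11762.12 | -9047.79
Σ | 10347.61 |  |  | 960237.88 | 314952.21
x̄ = 960237.88 / 10347.61 = 92.80 in
ȳ = 314952.21 / 10347.61 = 30.44 in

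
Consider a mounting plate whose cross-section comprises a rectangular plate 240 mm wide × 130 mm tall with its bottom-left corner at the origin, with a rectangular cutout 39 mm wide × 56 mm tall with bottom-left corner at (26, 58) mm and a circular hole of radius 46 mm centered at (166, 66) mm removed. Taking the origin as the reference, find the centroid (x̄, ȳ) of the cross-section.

Part | A | x̄ᵢ | ȳᵢ | A·x̄ᵢ | A·ȳᵢ
plate | 31200.00 | 120.00 | 65.00 | 3744000.00 | 2028000.00
hole 1 | -2184.00 | 45.50 | 86.00 | -99372.00 | -187824.00
hole 2 | -6647.61 | 166.00 | 66.00 | -1103503.27 | -438742.26
Σ | 22368.39 |  |  | 2541124.73 | 1401433.74
x̄ = 2541124.73 / 22368.39 = 113.60 mm
ȳ = 1401433.74 / 22368.39 = 62.65 mm

x̄ = 113.60 mm, ȳ = 62.65 mm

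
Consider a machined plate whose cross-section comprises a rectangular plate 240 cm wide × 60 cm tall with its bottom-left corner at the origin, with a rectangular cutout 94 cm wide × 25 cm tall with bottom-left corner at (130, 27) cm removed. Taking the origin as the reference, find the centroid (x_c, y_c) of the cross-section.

x_c = 108.88 cm, y_c = 28.15 cm

Part | A | x̄ᵢ | ȳᵢ | A·x̄ᵢ | A·ȳᵢ
plate | 14400.00 | 120.00 | 30.00 | 1728000.00 | 432000.00
hole | -2350.00 | 177.00 | 39.50 | -415950.00 | -92825.00
Σ | 12050.00 |  |  | 1312050.00 | 339175.00
x_c = 1312050.00 / 12050.00 = 108.88 cm
y_c = 339175.00 / 12050.00 = 28.15 cm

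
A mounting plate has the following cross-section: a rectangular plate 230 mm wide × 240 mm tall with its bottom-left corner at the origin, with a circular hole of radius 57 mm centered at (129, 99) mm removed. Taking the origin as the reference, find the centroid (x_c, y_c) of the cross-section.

plate: A = 230 × 240 = 55200.00, centroid at (115.00, 120.00).
hole: A = −π·57² = -10207.03, centroid at (129.00, 99.00).
ΣA = 44992.97 mm²
ΣAx_c = (55200.00)(115.00) + (-10207.03)(129.00) = 5031292.55 mm³
ΣAy_c = (55200.00)(120.00) + (-10207.03)(99.00) = 5613503.58 mm³
x_c = 5031292.55 / 44992.97 = 111.82 mm
y_c = 5613503.58 / 44992.97 = 124.76 mm

x_c = 111.82 mm, y_c = 124.76 mm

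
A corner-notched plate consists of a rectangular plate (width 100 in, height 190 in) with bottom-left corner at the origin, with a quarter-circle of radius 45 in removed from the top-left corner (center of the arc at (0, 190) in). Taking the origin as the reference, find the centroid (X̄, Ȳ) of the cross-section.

Part | A | x̄ᵢ | ȳᵢ | A·x̄ᵢ | A·ȳᵢ
plate | 19000.00 | 50.00 | 95.00 | 950000.00 | 1805000.00
removed quarter-circle | -1590.43 | 19.10 | 170.90 | -30375.00 | -271806.94
Σ | 17409.57 |  |  | 919625.00 | 1533193.06
X̄ = 919625.00 / 17409.57 = 52.82 in
Ȳ = 1533193.06 / 17409.57 = 88.07 in

X̄ = 52.82 in, Ȳ = 88.07 in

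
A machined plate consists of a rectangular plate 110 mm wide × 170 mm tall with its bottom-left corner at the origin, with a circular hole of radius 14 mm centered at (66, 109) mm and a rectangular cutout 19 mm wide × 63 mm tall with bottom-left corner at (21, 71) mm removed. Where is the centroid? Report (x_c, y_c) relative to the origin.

plate: A = 110 × 170 = 18700.00, centroid at (55.00, 85.00).
hole 1: A = −π·14² = -615.75, centroid at (66.00, 109.00).
hole 2: A = −(19 × 63) = -1197.00, centroid at (30.50, 102.50).
ΣA = 16887.25 mm², ΣAx_c = 951351.86 mm³, ΣAy_c = 1399690.51 mm³.
x_c = 951351.86/16887.25 = 56.34 mm; y_c = 1399690.51/16887.25 = 82.88 mm.

x_c = 56.34 mm, y_c = 82.88 mm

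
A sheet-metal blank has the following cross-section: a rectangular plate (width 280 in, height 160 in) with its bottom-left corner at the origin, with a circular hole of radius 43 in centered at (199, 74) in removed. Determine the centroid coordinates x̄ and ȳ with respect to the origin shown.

Part | A | x̄ᵢ | ȳᵢ | A·x̄ᵢ | A·ȳᵢ
plate | 44800.00 | 140.00 | 80.00 | 6272000.00 | 3584000.00
hole | -5808.80 | 199.00 | 74.00 | -1155952.16 | -429851.56
Σ | 38991.20 |  |  | 5116047.84 | 3154148.44
x̄ = 5116047.84 / 38991.20 = 131.21 in
ȳ = 3154148.44 / 38991.20 = 80.89 in

x̄ = 131.21 in, ȳ = 80.89 in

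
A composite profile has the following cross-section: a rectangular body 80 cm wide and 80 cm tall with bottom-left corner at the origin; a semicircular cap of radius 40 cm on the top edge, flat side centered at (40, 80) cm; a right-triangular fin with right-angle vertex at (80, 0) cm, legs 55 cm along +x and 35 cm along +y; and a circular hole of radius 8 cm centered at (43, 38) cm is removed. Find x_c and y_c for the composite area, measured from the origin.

x_c = 45.74 cm, y_c = 52.02 cm

rectangular body: A = 80 × 80 = 6400.00, centroid at (40.00, 40.00).
semicircular top: A = ½π·40² = 2513.27, centroid at (40.00, 96.98).
triangular fin: A = ½·55·35 = 962.50, centroid at (98.33, 11.67).
hole: A = −π·8² = -201.06, centroid at (43.00, 38.00).
ΣA = 9674.71 cm²
ΣAx_c = (6400.00)(40.00) + (2513.27)(40.00) + (962.50)(98.33) + (-201.06)(43.00) = 442531.14 cm³
ΣAy_c = (6400.00)(40.00) + (2513.27)(96.98) + (962.50)(11.67) + (-201.06)(38.00) = 503317.41 cm³
x_c = 442531.14 / 9674.71 = 45.74 cm
y_c = 503317.41 / 9674.71 = 52.02 cm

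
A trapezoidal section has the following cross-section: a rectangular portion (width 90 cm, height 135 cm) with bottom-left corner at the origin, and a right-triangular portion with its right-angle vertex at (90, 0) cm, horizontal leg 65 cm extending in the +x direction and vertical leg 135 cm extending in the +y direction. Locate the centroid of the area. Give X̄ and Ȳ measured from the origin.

X̄ = 62.69 cm, Ȳ = 61.53 cm

rectangular portion: A = 90 × 135 = 12150.00, centroid at (45.00, 67.50).
triangular portion: A = ½·65·135 = 4387.50, centroid at (111.67, 45.00).
ΣA = 16537.50 cm²
ΣAX̄ = (12150.00)(45.00) + (4387.50)(111.67) = 1036687.50 cm³
ΣAȲ = (12150.00)(67.50) + (4387.50)(45.00) = 1017562.50 cm³
X̄ = 1036687.50 / 16537.50 = 62.69 cm
Ȳ = 1017562.50 / 16537.50 = 61.53 cm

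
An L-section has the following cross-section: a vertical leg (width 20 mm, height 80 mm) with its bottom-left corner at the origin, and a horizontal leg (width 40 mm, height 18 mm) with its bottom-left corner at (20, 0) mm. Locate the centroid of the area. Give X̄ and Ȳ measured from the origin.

vertical leg: A = 20 × 80 = 1600.00, centroid at (10.00, 40.00).
horizontal leg: A = 40 × 18 = 720.00, centroid at (40.00, 9.00).
ΣA = 2320.00 mm², ΣAX̄ = 44800.00 mm³, ΣAȲ = 70480.00 mm³.
X̄ = 44800.00/2320.00 = 19.31 mm; Ȳ = 70480.00/2320.00 = 30.38 mm.

X̄ = 19.31 mm, Ȳ = 30.38 mm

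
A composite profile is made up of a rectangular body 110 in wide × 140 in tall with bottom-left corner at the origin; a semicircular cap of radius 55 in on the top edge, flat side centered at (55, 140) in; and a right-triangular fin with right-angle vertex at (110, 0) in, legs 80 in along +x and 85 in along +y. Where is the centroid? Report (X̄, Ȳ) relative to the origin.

X̄ = 66.79 in, Ȳ = 82.82 in

rectangular body: A = 110 × 140 = 15400.00, centroid at (55.00, 70.00).
semicircular top: A = ½π·55² = 4751.66, centroid at (55.00, 163.34).
triangular fin: A = ½·80·85 = 3400.00, centroid at (136.67, 28.33).
ΣA = 23551.66 in²
ΣAX̄ = (15400.00)(55.00) + (4751.66)(55.00) + (3400.00)(136.67) = 1573007.91 in³
ΣAȲ = (15400.00)(70.00) + (4751.66)(163.34) + (3400.00)(28.33) = 1950482.24 in³
X̄ = 1573007.91 / 23551.66 = 66.79 in
Ȳ = 1950482.24 / 23551.66 = 82.82 in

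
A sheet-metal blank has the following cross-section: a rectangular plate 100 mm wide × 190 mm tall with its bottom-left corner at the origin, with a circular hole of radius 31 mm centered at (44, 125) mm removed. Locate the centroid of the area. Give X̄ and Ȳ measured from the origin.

plate: A = 100 × 190 = 19000.00, centroid at (50.00, 95.00).
hole: A = −π·31² = -3019.07, centroid at (44.00, 125.00).
ΣA = 15980.93 mm², ΣAX̄ = 817160.90 mm³, ΣAȲ = 1427616.18 mm³.
X̄ = 817160.90/15980.93 = 51.13 mm; Ȳ = 1427616.18/15980.93 = 89.33 mm.

X̄ = 51.13 mm, Ȳ = 89.33 mm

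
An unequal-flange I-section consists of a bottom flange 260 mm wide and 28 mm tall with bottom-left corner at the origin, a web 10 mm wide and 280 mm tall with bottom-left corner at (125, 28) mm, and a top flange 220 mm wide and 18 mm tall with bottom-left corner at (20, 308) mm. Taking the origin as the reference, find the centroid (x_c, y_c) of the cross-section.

x_c = 130.00 mm, y_c = 130.17 mm

bottom flange: A = 260 × 28 = 7280.00, centroid at (130.00, 14.00).
web: A = 10 × 280 = 2800.00, centroid at (130.00, 168.00).
top flange: A = 220 × 18 = 3960.00, centroid at (130.00, 317.00).
ΣA = 14040.00 mm², ΣAx_c = 1825200.00 mm³, ΣAy_c = 1827640.00 mm³.
x_c = 1825200.00/14040.00 = 130.00 mm; y_c = 1827640.00/14040.00 = 130.17 mm.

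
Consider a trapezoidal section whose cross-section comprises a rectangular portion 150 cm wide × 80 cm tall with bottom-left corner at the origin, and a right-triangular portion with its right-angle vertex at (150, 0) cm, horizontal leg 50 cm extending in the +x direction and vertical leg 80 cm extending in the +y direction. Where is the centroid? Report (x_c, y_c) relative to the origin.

x_c = 88.10 cm, y_c = 38.10 cm

rectangular portion: A = 150 × 80 = 12000.00, centroid at (75.00, 40.00).
triangular portion: A = ½·50·80 = 2000.00, centroid at (166.67, 26.67).
ΣA = 14000.00 cm², ΣAx_c = 1233333.33 cm³, ΣAy_c = 533333.33 cm³.
x_c = 1233333.33/14000.00 = 88.10 cm; y_c = 533333.33/14000.00 = 38.10 cm.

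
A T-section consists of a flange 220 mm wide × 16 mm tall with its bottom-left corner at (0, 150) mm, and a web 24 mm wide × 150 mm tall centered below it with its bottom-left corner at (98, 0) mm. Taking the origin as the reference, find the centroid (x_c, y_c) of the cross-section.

x_c = 110.00 mm, y_c = 116.03 mm

web: A = 24 × 150 = 3600.00, centroid at (110.00, 75.00).
flange: A = 220 × 16 = 3520.00, centroid at (110.00, 158.00).
ΣA = 7120.00 mm², ΣAx_c = 783200.00 mm³, ΣAy_c = 826160.00 mm³.
x_c = 783200.00/7120.00 = 110.00 mm; y_c = 826160.00/7120.00 = 116.03 mm.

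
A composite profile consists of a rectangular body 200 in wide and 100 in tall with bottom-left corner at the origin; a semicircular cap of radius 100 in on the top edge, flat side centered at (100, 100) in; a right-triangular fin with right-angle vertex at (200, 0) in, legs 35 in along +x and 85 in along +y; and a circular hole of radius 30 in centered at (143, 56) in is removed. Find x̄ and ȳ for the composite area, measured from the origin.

x̄ = 101.30 in, ȳ = 90.82 in

Part | A | x̄ᵢ | ȳᵢ | A·x̄ᵢ | A·ȳᵢ
rectangular body | 20000.00 | 100.00 | 50.00 | 2000000.00 | 1000000.00
semicircular top | 15707.96 | 100.00 | 142.44 | 1570796.33 | 2237462.99
triangular fin | 1487.50 | 211.67 | 28.33 | 314854.17 | 42145.83
hole | -2827.43 | 143.00 | 56.00 | -404322.97 | -158336.27
Σ | 34368.03 |  |  | 3481327.52 | 3121272.56
x̄ = 3481327.52 / 34368.03 = 101.30 in
ȳ = 3121272.56 / 34368.03 = 90.82 in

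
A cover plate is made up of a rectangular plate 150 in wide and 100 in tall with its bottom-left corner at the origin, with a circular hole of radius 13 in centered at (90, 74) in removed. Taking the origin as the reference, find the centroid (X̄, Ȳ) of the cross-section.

X̄ = 74.45 in, Ȳ = 49.12 in

Part | A | x̄ᵢ | ȳᵢ | A·x̄ᵢ | A·ȳᵢ
plate | 15000.00 | 75.00 | 50.00 | 1125000.00 | 750000.00
hole | -530.93 | 90.00 | 74.00 | -47783.62 | -39288.76
Σ | 14469.07 |  |  | 1077216.38 | 710711.24
X̄ = 1077216.38 / 14469.07 = 74.45 in
Ȳ = 710711.24 / 14469.07 = 49.12 in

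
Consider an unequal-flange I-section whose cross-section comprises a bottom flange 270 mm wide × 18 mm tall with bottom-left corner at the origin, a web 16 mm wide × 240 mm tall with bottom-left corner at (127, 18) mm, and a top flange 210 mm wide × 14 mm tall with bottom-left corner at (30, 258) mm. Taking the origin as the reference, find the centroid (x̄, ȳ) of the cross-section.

x̄ = 135.00 mm, ȳ = 116.22 mm

bottom flange: A = 270 × 18 = 4860.00, centroid at (135.00, 9.00).
web: A = 16 × 240 = 3840.00, centroid at (135.00, 138.00).
top flange: A = 210 × 14 = 2940.00, centroid at (135.00, 265.00).
ΣA = 11640.00 mm²
ΣAx̄ = (4860.00)(135.00) + (3840.00)(135.00) + (2940.00)(135.00) = 1571400.00 mm³
ΣAȳ = (4860.00)(9.00) + (3840.00)(138.00) + (2940.00)(265.00) = 1352760.00 mm³
x̄ = 1571400.00 / 11640.00 = 135.00 mm
ȳ = 1352760.00 / 11640.00 = 116.22 mm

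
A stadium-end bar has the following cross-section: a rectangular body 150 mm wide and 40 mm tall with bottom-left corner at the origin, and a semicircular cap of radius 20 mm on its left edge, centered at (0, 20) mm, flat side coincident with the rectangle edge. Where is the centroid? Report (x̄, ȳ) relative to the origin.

x̄ = 67.09 mm, ȳ = 20.00 mm

Part | A | x̄ᵢ | ȳᵢ | A·x̄ᵢ | A·ȳᵢ
rectangular body | 6000.00 | 75.00 | 20.00 | 450000.00 | 120000.00
semicircular end | 628.32 | -8.49 | 20.00 | -5333.33 | 12566.37
Σ | 6628.32 |  |  | 444666.67 | 132566.37
x̄ = 444666.67 / 6628.32 = 67.09 mm
ȳ = 132566.37 / 6628.32 = 20.00 mm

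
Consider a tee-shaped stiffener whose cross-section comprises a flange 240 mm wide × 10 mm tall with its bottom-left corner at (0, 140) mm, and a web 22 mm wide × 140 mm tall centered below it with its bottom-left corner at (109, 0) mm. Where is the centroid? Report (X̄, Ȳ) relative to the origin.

X̄ = 120.00 mm, Ȳ = 102.85 mm

web: A = 22 × 140 = 3080.00, centroid at (120.00, 70.00).
flange: A = 240 × 10 = 2400.00, centroid at (120.00, 145.00).
ΣA = 5480.00 mm², ΣAX̄ = 657600.00 mm³, ΣAȲ = 563600.00 mm³.
X̄ = 657600.00/5480.00 = 120.00 mm; Ȳ = 563600.00/5480.00 = 102.85 mm.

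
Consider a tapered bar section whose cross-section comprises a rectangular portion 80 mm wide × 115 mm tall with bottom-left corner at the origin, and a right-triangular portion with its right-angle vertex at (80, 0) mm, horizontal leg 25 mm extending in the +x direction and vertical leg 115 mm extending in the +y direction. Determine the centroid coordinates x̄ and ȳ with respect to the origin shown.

rectangular portion: A = 80 × 115 = 9200.00, centroid at (40.00, 57.50).
triangular portion: A = ½·25·115 = 1437.50, centroid at (88.33, 38.33).
ΣA = 10637.50 mm², ΣAx̄ = 494979.17 mm³, ΣAȳ = 584104.17 mm³.
x̄ = 494979.17/10637.50 = 46.53 mm; ȳ = 584104.17/10637.50 = 54.91 mm.

x̄ = 46.53 mm, ȳ = 54.91 mm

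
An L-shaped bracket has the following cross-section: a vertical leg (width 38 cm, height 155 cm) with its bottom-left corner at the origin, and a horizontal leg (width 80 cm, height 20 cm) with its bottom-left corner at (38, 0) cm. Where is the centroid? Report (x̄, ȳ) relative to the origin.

Part | A | x̄ᵢ | ȳᵢ | A·x̄ᵢ | A·ȳᵢ
vertical leg | 5890.00 | 19.00 | 77.50 | 111910.00 | 456475.00
horizontal leg | 1600.00 | 78.00 | 10.00 | 124800.00 | 16000.00
Σ | 7490.00 |  |  | 236710.00 | 472475.00
x̄ = 236710.00 / 7490.00 = 31.60 cm
ȳ = 472475.00 / 7490.00 = 63.08 cm

x̄ = 31.60 cm, ȳ = 63.08 cm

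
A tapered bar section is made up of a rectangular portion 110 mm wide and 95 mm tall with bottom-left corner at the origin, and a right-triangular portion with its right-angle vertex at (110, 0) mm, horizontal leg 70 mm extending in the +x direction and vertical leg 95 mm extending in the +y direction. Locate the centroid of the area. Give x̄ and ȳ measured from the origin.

Part | A | x̄ᵢ | ȳᵢ | A·x̄ᵢ | A·ȳᵢ
rectangular portion | 10450.00 | 55.00 | 47.50 | 574750.00 | 496375.00
triangular portion | 3325.00 | 133.33 | 31.67 | 443333.33 | 105291.67
Σ | 13775.00 |  |  | 1018083.33 | 601666.67
x̄ = 1018083.33 / 13775.00 = 73.91 mm
ȳ = 601666.67 / 13775.00 = 43.68 mm

x̄ = 73.91 mm, ȳ = 43.68 mm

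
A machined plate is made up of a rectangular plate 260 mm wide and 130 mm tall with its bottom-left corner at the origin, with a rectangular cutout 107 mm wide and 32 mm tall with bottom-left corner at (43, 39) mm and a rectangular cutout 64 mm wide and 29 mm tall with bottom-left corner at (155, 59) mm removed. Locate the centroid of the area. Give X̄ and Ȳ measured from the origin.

Part | A | x̄ᵢ | ȳᵢ | A·x̄ᵢ | A·ȳᵢ
plate | 33800.00 | 130.00 | 65.00 | 4394000.00 | 2197000.00
hole 1 | -3424.00 | 96.50 | 55.00 | -330416.00 | -188320.00
hole 2 | -1856.00 | 187.00 | 73.50 | -347072.00 | -136416.00
Σ | 28520.00 |  |  | 3716512.00 | 1872264.00
X̄ = 3716512.00 / 28520.00 = 130.31 mm
Ȳ = 1872264.00 / 28520.00 = 65.65 mm

X̄ = 130.31 mm, Ȳ = 65.65 mm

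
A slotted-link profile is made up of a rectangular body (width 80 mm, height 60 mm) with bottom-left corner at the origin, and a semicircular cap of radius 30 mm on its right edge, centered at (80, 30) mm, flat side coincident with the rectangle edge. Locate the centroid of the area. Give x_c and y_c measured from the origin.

x_c = 52.00 mm, y_c = 30.00 mm

rectangular body: A = 80 × 60 = 4800.00, centroid at (40.00, 30.00).
semicircular end: A = ½π·30² = 1413.72, centroid at (92.73, 30.00).
ΣA = 6213.72 mm²
ΣAx_c = (4800.00)(40.00) + (1413.72)(92.73) = 323097.34 mm³
ΣAy_c = (4800.00)(30.00) + (1413.72)(30.00) = 186411.50 mm³
x_c = 323097.34 / 6213.72 = 52.00 mm
y_c = 186411.50 / 6213.72 = 30.00 mm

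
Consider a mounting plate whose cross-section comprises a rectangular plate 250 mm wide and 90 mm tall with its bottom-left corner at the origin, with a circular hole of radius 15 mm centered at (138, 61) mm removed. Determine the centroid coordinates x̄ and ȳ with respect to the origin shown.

plate: A = 250 × 90 = 22500.00, centroid at (125.00, 45.00).
hole: A = −π·15² = -706.86, centroid at (138.00, 61.00).
ΣA = 21793.14 mm²
ΣAx̄ = (22500.00)(125.00) + (-706.86)(138.00) = 2714953.55 mm³
ΣAȳ = (22500.00)(45.00) + (-706.86)(61.00) = 969381.64 mm³
x̄ = 2714953.55 / 21793.14 = 124.58 mm
ȳ = 969381.64 / 21793.14 = 44.48 mm

x̄ = 124.58 mm, ȳ = 44.48 mm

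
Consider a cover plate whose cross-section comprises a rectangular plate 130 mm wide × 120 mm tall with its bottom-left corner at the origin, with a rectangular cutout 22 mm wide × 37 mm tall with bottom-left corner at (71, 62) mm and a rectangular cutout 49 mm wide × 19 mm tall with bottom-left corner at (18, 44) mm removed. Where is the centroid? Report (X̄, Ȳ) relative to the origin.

Part | A | x̄ᵢ | ȳᵢ | A·x̄ᵢ | A·ȳᵢ
plate | 15600.00 | 65.00 | 60.00 | 1014000.00 | 936000.00
hole 1 | -814.00 | 82.00 | 80.50 | -66748.00 | -65527.00
hole 2 | -931.00 | 42.50 | 53.50 | -39567.50 | -49808.50
Σ | 13855.00 |  |  | 907684.50 | 820664.50
X̄ = 907684.50 / 13855.00 = 65.51 mm
Ȳ = 820664.50 / 13855.00 = 59.23 mm

X̄ = 65.51 mm, Ȳ = 59.23 mm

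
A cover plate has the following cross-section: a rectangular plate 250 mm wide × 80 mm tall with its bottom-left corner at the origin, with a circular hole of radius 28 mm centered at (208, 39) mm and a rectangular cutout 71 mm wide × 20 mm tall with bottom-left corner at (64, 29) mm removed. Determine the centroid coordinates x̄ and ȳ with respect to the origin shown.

x̄ = 114.56 mm, ȳ = 40.24 mm

plate: A = 250 × 80 = 20000.00, centroid at (125.00, 40.00).
hole 1: A = −π·28² = -2463.01, centroid at (208.00, 39.00).
hole 2: A = −(71 × 20) = -1420.00, centroid at (99.50, 39.00).
ΣA = 16116.99 mm², ΣAx̄ = 1846404.20 mm³, ΣAȳ = 648562.66 mm³.
x̄ = 1846404.20/16116.99 = 114.56 mm; ȳ = 648562.66/16116.99 = 40.24 mm.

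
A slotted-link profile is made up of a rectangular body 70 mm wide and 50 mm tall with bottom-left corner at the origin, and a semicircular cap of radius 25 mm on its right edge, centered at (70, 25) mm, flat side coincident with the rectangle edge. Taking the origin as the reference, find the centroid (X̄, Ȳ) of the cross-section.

rectangular body: A = 70 × 50 = 3500.00, centroid at (35.00, 25.00).
semicircular end: A = ½π·25² = 981.75, centroid at (80.61, 25.00).
ΣA = 4481.75 mm²
ΣAX̄ = (3500.00)(35.00) + (981.75)(80.61) = 201639.01 mm³
ΣAȲ = (3500.00)(25.00) + (981.75)(25.00) = 112043.69 mm³
X̄ = 201639.01 / 4481.75 = 44.99 mm
Ȳ = 112043.69 / 4481.75 = 25.00 mm

X̄ = 44.99 mm, Ȳ = 25.00 mm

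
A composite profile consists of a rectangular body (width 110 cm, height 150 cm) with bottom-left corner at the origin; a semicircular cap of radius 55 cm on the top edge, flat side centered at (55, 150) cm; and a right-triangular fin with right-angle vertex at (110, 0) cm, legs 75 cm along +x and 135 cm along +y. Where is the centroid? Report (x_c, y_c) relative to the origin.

Part | A | x̄ᵢ | ȳᵢ | A·x̄ᵢ | A·ȳᵢ
rectangular body | 16500.00 | 55.00 | 75.00 | 907500.00 | 1237500.00
semicircular top | 4751.66 | 55.00 | 173.34 | 261341.24 | 823665.50
triangular fin | 5062.50 | 135.00 | 45.00 | 683437.50 | 227812.50
Σ | 26314.16 |  |  | 1852278.74 | 2288978.00
x_c = 1852278.74 / 26314.16 = 70.39 cm
y_c = 2288978.00 / 26314.16 = 86.99 cm

x_c = 70.39 cm, y_c = 86.99 cm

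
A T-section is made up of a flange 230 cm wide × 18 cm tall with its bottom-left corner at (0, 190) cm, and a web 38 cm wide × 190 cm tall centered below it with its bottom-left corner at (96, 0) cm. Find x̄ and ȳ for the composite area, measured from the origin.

x̄ = 115.00 cm, ȳ = 132.90 cm

Part | A | x̄ᵢ | ȳᵢ | A·x̄ᵢ | A·ȳᵢ
web | 7220.00 | 115.00 | 95.00 | 830300.00 | 685900.00
flange | 4140.00 | 115.00 | 199.00 | 476100.00 | 823860.00
Σ | 11360.00 |  |  | 1306400.00 | 1509760.00
x̄ = 1306400.00 / 11360.00 = 115.00 cm
ȳ = 1509760.00 / 11360.00 = 132.90 cm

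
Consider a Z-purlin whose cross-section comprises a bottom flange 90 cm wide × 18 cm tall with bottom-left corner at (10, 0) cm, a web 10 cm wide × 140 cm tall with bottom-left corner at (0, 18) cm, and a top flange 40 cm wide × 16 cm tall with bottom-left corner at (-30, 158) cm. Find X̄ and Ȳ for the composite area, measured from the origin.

X̄ = 24.51 cm, Ȳ = 66.67 cm

bottom flange: A = 90 × 18 = 1620.00, centroid at (55.00, 9.00).
web: A = 10 × 140 = 1400.00, centroid at (5.00, 88.00).
top flange: A = 40 × 16 = 640.00, centroid at (-10.00, 166.00).
ΣA = 3660.00 cm²
ΣAX̄ = (1620.00)(55.00) + (1400.00)(5.00) + (640.00)(-10.00) = 89700.00 cm³
ΣAȲ = (1620.00)(9.00) + (1400.00)(88.00) + (640.00)(166.00) = 244020.00 cm³
X̄ = 89700.00 / 3660.00 = 24.51 cm
Ȳ = 244020.00 / 3660.00 = 66.67 cm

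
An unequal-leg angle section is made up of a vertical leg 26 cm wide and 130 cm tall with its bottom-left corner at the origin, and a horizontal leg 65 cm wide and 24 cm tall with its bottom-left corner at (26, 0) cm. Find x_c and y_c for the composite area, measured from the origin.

x_c = 27.37 cm, y_c = 48.26 cm

Part | A | x̄ᵢ | ȳᵢ | A·x̄ᵢ | A·ȳᵢ
vertical leg | 3380.00 | 13.00 | 65.00 | 43940.00 | 219700.00
horizontal leg | 1560.00 | 58.50 | 12.00 | 91260.00 | 18720.00
Σ | 4940.00 |  |  | 135200.00 | 238420.00
x_c = 135200.00 / 4940.00 = 27.37 cm
y_c = 238420.00 / 4940.00 = 48.26 cm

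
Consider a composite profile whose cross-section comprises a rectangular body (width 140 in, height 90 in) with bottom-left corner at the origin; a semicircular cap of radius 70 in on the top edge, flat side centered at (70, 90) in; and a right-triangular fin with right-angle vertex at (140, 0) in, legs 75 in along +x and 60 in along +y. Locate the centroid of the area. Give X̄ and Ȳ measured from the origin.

rectangular body: A = 140 × 90 = 12600.00, centroid at (70.00, 45.00).
semicircular top: A = ½π·70² = 7696.90, centroid at (70.00, 119.71).
triangular fin: A = ½·75·60 = 2250.00, centroid at (165.00, 20.00).
ΣA = 22546.90 in²
ΣAX̄ = (12600.00)(70.00) + (7696.90)(70.00) + (2250.00)(165.00) = 1792033.14 in³
ΣAȲ = (12600.00)(45.00) + (7696.90)(119.71) + (2250.00)(20.00) = 1533387.85 in³
X̄ = 1792033.14 / 22546.90 = 79.48 in
Ȳ = 1533387.85 / 22546.90 = 68.01 in

X̄ = 79.48 in, Ȳ = 68.01 in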